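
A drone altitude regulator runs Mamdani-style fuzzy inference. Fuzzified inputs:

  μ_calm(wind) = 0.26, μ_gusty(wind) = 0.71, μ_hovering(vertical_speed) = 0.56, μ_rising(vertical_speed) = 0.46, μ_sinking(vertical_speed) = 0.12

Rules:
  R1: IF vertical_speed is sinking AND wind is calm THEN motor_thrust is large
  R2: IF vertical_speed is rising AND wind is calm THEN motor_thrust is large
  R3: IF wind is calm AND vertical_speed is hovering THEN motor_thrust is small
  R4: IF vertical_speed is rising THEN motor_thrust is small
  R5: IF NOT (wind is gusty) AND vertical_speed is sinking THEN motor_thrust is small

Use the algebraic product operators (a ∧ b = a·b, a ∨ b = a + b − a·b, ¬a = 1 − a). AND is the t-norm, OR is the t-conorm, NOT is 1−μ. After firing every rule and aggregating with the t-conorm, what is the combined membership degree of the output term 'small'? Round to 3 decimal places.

0.555

R1: sinking=0.12, calm=0.26; AND[a·b] → w = 0.0312
R2: rising=0.46, calm=0.26; AND[a·b] → w = 0.1196
R3: calm=0.26, hovering=0.56; AND[a·b] → w = 0.1456
R4: rising=0.46 → w = 0.4600
R5: ¬gusty=1−0.71=0.29, sinking=0.12; AND[a·b] → w = 0.0348
Rules with consequent 'small': {R3, R4, R5} → strengths 0.1456, 0.4600, 0.0348
Aggregate via t-conorm [a + b − a·b]: 0.5547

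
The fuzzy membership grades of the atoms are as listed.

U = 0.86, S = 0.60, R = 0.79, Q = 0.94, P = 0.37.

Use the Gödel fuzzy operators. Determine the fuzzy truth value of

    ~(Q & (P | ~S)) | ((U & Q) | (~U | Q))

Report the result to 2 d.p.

~S = 1 − 0.60 = 0.40
P | ~S = max(a, b) on (0.37, 0.40) = 0.40
Q & (P | ~S) = min(a, b) on (0.94, 0.40) = 0.40
~(Q & (P | ~S)) = 1 − 0.40 = 0.60
U & Q = min(a, b) on (0.86, 0.94) = 0.86
~U = 1 − 0.86 = 0.14
~U | Q = max(a, b) on (0.14, 0.94) = 0.94
(U & Q) | (~U | Q) = max(a, b) on (0.86, 0.94) = 0.94
~(Q & (P | ~S)) | ((U & Q) | (~U | Q)) = max(a, b) on (0.60, 0.94) = 0.94

0.94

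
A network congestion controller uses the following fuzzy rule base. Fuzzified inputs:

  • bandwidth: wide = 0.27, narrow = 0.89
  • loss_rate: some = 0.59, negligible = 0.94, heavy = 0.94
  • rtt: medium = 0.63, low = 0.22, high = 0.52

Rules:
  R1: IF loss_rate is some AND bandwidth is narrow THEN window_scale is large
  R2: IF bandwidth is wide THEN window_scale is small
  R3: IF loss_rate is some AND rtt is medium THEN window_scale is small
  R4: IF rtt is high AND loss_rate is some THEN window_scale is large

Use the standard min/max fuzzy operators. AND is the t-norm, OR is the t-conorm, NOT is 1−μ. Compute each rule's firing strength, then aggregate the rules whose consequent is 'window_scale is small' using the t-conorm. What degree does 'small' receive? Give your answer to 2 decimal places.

0.59

R1: some=0.59, narrow=0.89; AND[min(a, b)] → w = 0.59
R2: wide=0.27 → w = 0.27
R3: some=0.59, medium=0.63; AND[min(a, b)] → w = 0.59
R4: high=0.52, some=0.59; AND[min(a, b)] → w = 0.52
Rules with consequent 'small': {R2, R3} → strengths 0.27, 0.59
Aggregate via t-conorm [max(a, b)]: 0.59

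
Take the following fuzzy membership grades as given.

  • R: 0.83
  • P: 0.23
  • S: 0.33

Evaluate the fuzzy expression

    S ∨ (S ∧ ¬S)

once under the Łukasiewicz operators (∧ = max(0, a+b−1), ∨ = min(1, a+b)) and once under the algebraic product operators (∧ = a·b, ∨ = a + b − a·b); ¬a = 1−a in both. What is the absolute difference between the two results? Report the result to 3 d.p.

Under Łukasiewicz:
  ¬S = 1 − 0.33 = 0.67
  S ∧ ¬S = max(0, a+b−1) on (0.33, 0.67) = 0.00
  S ∨ (S ∧ ¬S) = min(1, a+b) on (0.33, 0.00) = 0.33
  → value = 0.3300
Under algebraic product:
  ¬S = 1 − 0.3300 = 0.6700
  S ∧ ¬S = a·b on (0.3300, 0.6700) = 0.2211
  S ∨ (S ∧ ¬S) = a + b − a·b on (0.3300, 0.2211) = 0.4781
  → value = 0.4781
|0.3300 − 0.4781| = 0.148

0.148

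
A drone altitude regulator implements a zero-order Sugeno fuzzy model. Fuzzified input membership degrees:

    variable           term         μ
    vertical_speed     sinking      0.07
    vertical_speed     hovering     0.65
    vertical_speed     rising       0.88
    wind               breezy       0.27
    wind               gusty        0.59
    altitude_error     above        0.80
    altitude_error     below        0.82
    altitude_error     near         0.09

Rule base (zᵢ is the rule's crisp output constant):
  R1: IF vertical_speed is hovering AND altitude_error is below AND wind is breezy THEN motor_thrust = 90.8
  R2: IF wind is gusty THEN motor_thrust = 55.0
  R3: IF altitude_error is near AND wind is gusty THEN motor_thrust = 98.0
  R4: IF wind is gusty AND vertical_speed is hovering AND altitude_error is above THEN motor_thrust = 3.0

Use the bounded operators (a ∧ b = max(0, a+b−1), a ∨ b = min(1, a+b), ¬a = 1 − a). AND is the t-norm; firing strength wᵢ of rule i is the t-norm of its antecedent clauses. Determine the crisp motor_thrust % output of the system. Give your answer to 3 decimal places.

51.698

R1 (z=90.8): hovering=0.65, below=0.82, breezy=0.27; AND[max(0, a+b−1)] → w = 0.00
R2 (z=55.0): gusty=0.59 → w = 0.59
R3 (z=98.0): near=0.09, gusty=0.59; AND[max(0, a+b−1)] → w = 0.00
R4 (z=3.0): gusty=0.59, hovering=0.65, above=0.80; AND[max(0, a+b−1)] → w = 0.04
Weighted average = (0.00·90.8 + 0.59·55.0 + 0.00·98.0 + 0.04·3.0) / (0.00 + 0.59 + 0.00 + 0.04)
  = 32.5700 / 0.6300 = 51.698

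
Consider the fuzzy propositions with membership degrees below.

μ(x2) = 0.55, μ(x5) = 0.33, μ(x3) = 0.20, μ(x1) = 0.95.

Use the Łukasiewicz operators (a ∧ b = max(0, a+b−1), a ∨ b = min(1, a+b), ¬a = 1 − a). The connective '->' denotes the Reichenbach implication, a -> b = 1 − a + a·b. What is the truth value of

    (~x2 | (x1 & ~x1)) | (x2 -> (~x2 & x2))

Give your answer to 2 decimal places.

~x2 = 1 − 0.55 = 0.45
~x1 = 1 − 0.95 = 0.05
x1 & ~x1 = max(0, a+b−1) on (0.95, 0.05) = 0.00
~x2 | (x1 & ~x1) = min(1, a+b) on (0.45, 0.00) = 0.45
~x2 = 1 − 0.55 = 0.45
~x2 & x2 = max(0, a+b−1) on (0.45, 0.55) = 0.00
x2 -> (~x2 & x2)  [Reichenbach: 1 − a + a·b] with a=0.55, b=0.00 → 0.45
(~x2 | (x1 & ~x1)) | (x2 -> (~x2 & x2)) = min(1, a+b) on (0.45, 0.45) = 0.90

0.90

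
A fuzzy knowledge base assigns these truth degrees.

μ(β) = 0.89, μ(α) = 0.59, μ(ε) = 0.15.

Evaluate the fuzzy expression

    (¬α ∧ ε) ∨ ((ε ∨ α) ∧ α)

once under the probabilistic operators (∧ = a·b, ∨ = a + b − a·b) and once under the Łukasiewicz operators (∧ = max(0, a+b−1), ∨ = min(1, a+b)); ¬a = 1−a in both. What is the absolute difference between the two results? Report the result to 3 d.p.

0.092

Under probabilistic:
  ¬α = 1 − 0.5900 = 0.4100
  ¬α ∧ ε = a·b on (0.4100, 0.1500) = 0.0615
  ε ∨ α = a + b − a·b on (0.1500, 0.5900) = 0.6515
  (ε ∨ α) ∧ α = a·b on (0.6515, 0.5900) = 0.3844
  (¬α ∧ ε) ∨ ((ε ∨ α) ∧ α) = a + b − a·b on (0.0615, 0.3844) = 0.4222
  → value = 0.4222
Under Łukasiewicz:
  ¬α = 1 − 0.59 = 0.41
  ¬α ∧ ε = max(0, a+b−1) on (0.41, 0.15) = 0.00
  ε ∨ α = min(1, a+b) on (0.15, 0.59) = 0.74
  (ε ∨ α) ∧ α = max(0, a+b−1) on (0.74, 0.59) = 0.33
  (¬α ∧ ε) ∨ ((ε ∨ α) ∧ α) = min(1, a+b) on (0.00, 0.33) = 0.33
  → value = 0.3300
|0.4222 − 0.3300| = 0.092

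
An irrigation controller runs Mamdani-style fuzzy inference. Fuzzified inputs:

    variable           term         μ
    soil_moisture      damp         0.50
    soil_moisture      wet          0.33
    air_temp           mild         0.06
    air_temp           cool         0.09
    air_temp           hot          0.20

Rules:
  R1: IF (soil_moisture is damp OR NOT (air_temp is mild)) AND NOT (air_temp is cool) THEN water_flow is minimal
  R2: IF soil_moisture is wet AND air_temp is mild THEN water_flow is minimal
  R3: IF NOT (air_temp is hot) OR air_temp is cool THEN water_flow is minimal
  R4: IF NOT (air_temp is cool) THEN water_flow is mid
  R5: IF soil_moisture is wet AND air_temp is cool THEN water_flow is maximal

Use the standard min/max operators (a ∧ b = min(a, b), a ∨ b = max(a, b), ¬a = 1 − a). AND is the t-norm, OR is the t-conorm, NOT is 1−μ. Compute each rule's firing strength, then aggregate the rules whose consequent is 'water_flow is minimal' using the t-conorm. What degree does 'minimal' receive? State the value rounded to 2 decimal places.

R1: (damp=0.50 OR ¬mild=1−0.06=0.94) = 0.94; AND[min(a, b)] with ¬cool=1−0.09=0.91 → w = 0.91
R2: wet=0.33, mild=0.06; AND[min(a, b)] → w = 0.06
R3: ¬hot=1−0.20=0.80, cool=0.09; OR[max(a, b)] → w = 0.80
R4: ¬cool=1−0.09=0.91 → w = 0.91
R5: wet=0.33, cool=0.09; AND[min(a, b)] → w = 0.09
Rules with consequent 'minimal': {R1, R2, R3} → strengths 0.91, 0.06, 0.80
Aggregate via t-conorm [max(a, b)]: 0.91

0.91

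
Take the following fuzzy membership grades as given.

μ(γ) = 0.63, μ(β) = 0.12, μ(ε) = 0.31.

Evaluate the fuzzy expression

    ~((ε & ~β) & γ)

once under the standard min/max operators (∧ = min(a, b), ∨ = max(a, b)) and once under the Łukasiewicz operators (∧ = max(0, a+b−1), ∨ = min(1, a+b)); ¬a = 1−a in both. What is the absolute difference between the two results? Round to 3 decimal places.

Under standard min/max:
  ~β = 1 − 0.12 = 0.88
  ε & ~β = min(a, b) on (0.31, 0.88) = 0.31
  (ε & ~β) & γ = min(a, b) on (0.31, 0.63) = 0.31
  ~((ε & ~β) & γ) = 1 − 0.31 = 0.69
  → value = 0.6900
Under Łukasiewicz:
  ~β = 1 − 0.12 = 0.88
  ε & ~β = max(0, a+b−1) on (0.31, 0.88) = 0.19
  (ε & ~β) & γ = max(0, a+b−1) on (0.19, 0.63) = 0.00
  ~((ε & ~β) & γ) = 1 − 0.00 = 1.00
  → value = 1.0000
|0.6900 − 1.0000| = 0.310

0.310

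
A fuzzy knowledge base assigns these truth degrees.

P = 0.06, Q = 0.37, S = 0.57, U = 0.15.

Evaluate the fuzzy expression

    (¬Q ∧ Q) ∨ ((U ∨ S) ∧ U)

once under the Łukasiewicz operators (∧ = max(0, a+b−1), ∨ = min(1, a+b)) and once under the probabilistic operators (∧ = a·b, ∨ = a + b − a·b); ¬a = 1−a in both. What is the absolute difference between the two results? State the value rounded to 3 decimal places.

0.306

Under Łukasiewicz:
  ¬Q = 1 − 0.37 = 0.63
  ¬Q ∧ Q = max(0, a+b−1) on (0.63, 0.37) = 0.00
  U ∨ S = min(1, a+b) on (0.15, 0.57) = 0.72
  (U ∨ S) ∧ U = max(0, a+b−1) on (0.72, 0.15) = 0.00
  (¬Q ∧ Q) ∨ ((U ∨ S) ∧ U) = min(1, a+b) on (0.00, 0.00) = 0.00
  → value = 0.0000
Under probabilistic:
  ¬Q = 1 − 0.3700 = 0.6300
  ¬Q ∧ Q = a·b on (0.6300, 0.3700) = 0.2331
  U ∨ S = a + b − a·b on (0.1500, 0.5700) = 0.6345
  (U ∨ S) ∧ U = a·b on (0.6345, 0.1500) = 0.0952
  (¬Q ∧ Q) ∨ ((U ∨ S) ∧ U) = a + b − a·b on (0.2331, 0.0952) = 0.3061
  → value = 0.3061
|0.0000 − 0.3061| = 0.306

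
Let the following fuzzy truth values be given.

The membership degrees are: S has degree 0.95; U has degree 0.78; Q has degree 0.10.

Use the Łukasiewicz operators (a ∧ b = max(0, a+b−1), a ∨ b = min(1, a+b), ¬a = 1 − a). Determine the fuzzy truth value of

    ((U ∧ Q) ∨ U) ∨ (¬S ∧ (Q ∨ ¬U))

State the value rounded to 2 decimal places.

U ∧ Q = max(0, a+b−1) on (0.78, 0.10) = 0.00
(U ∧ Q) ∨ U = min(1, a+b) on (0.00, 0.78) = 0.78
¬S = 1 − 0.95 = 0.05
¬U = 1 − 0.78 = 0.22
Q ∨ ¬U = min(1, a+b) on (0.10, 0.22) = 0.32
¬S ∧ (Q ∨ ¬U) = max(0, a+b−1) on (0.05, 0.32) = 0.00
((U ∧ Q) ∨ U) ∨ (¬S ∧ (Q ∨ ¬U)) = min(1, a+b) on (0.78, 0.00) = 0.78

0.78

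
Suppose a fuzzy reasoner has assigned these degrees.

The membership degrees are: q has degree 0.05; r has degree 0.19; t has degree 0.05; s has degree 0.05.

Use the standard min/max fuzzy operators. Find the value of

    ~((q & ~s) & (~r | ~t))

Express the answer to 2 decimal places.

0.95

~s = 1 − 0.05 = 0.95
q & ~s = min(a, b) on (0.05, 0.95) = 0.05
~r = 1 − 0.19 = 0.81
~t = 1 − 0.05 = 0.95
~r | ~t = max(a, b) on (0.81, 0.95) = 0.95
(q & ~s) & (~r | ~t) = min(a, b) on (0.05, 0.95) = 0.05
~((q & ~s) & (~r | ~t)) = 1 − 0.05 = 0.95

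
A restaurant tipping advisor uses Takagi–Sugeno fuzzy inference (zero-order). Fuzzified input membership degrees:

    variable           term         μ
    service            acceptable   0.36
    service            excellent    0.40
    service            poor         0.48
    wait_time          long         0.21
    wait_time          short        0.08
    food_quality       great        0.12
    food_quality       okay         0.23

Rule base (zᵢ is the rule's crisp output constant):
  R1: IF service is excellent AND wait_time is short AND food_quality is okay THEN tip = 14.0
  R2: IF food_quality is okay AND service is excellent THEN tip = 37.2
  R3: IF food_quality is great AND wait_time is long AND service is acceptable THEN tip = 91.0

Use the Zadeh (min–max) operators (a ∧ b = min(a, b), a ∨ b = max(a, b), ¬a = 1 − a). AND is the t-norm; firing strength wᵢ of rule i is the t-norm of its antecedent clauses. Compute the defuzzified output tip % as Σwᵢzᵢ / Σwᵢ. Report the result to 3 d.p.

47.898

R1 (z=14.0): excellent=0.40, short=0.08, okay=0.23; AND[min(a, b)] → w = 0.08
R2 (z=37.2): okay=0.23, excellent=0.40; AND[min(a, b)] → w = 0.23
R3 (z=91.0): great=0.12, long=0.21, acceptable=0.36; AND[min(a, b)] → w = 0.12
Weighted average = (0.08·14.0 + 0.23·37.2 + 0.12·91.0) / (0.08 + 0.23 + 0.12)
  = 20.5960 / 0.4300 = 47.898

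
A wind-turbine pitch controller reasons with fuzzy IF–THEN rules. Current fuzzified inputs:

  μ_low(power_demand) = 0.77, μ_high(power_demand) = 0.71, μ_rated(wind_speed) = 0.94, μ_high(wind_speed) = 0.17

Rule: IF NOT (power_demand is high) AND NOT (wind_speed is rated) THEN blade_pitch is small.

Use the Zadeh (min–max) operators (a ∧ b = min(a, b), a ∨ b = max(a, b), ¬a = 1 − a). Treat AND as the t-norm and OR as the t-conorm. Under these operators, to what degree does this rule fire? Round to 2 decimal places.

firing strength: ¬high=1−0.71=0.29, ¬rated=1−0.94=0.06; AND[min(a, b)] → w = 0.06

0.06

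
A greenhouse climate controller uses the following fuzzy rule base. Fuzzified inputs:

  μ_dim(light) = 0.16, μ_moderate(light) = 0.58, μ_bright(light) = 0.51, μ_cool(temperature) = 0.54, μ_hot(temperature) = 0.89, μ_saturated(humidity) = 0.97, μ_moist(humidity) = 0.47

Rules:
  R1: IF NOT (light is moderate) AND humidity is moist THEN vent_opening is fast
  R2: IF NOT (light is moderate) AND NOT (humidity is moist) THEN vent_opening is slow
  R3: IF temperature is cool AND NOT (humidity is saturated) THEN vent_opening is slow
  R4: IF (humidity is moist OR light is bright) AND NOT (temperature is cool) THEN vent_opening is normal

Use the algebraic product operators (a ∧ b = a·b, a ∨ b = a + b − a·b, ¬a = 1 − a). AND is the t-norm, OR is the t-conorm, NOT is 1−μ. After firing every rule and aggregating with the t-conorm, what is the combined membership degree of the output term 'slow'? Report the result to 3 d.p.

0.235

R1: ¬moderate=1−0.58=0.42, moist=0.47; AND[a·b] → w = 0.1974
R2: ¬moderate=1−0.58=0.42, ¬moist=1−0.47=0.53; AND[a·b] → w = 0.2226
R3: cool=0.54, ¬saturated=1−0.97=0.03; AND[a·b] → w = 0.0162
R4: (moist=0.47 OR bright=0.51) = 0.7403; AND[a·b] with ¬cool=1−0.54=0.46 → w = 0.3405
Rules with consequent 'slow': {R2, R3} → strengths 0.2226, 0.0162
Aggregate via t-conorm [a + b − a·b]: 0.2352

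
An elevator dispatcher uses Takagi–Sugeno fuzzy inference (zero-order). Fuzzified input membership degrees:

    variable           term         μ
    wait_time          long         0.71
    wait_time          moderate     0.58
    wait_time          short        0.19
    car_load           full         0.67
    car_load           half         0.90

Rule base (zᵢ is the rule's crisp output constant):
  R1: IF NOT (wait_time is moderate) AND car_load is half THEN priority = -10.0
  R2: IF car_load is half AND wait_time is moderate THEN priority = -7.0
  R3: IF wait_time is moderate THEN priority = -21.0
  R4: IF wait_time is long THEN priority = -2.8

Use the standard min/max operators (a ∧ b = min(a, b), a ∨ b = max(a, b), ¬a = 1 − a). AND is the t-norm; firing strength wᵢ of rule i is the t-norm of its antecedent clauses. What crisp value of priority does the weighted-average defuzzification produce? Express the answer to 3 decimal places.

-9.794

R1 (z=-10.0): ¬moderate=1−0.58=0.42, half=0.90; AND[min(a, b)] → w = 0.42
R2 (z=-7.0): half=0.90, moderate=0.58; AND[min(a, b)] → w = 0.58
R3 (z=-21.0): moderate=0.58 → w = 0.58
R4 (z=-2.8): long=0.71 → w = 0.71
Weighted average = (0.42·-10.0 + 0.58·-7.0 + 0.58·-21.0 + 0.71·-2.8) / (0.42 + 0.58 + 0.58 + 0.71)
  = -22.4280 / 2.2900 = -9.794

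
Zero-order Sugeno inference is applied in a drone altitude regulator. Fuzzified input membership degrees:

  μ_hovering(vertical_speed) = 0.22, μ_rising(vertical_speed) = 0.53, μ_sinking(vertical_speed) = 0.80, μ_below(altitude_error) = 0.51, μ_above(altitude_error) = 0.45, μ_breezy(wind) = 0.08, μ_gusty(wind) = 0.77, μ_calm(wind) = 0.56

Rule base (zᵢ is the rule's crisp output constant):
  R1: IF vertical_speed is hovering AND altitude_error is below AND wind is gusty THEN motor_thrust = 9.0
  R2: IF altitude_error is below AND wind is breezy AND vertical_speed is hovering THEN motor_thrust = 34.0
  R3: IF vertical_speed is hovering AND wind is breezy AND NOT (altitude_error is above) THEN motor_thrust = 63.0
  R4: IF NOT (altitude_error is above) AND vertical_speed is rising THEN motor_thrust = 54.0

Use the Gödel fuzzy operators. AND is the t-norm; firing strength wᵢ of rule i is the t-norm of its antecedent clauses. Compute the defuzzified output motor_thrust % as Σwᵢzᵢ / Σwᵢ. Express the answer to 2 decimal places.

R1 (z=9.0): hovering=0.22, below=0.51, gusty=0.77; AND[min(a, b)] → w = 0.22
R2 (z=34.0): below=0.51, breezy=0.08, hovering=0.22; AND[min(a, b)] → w = 0.08
R3 (z=63.0): hovering=0.22, breezy=0.08, ¬above=1−0.45=0.55; AND[min(a, b)] → w = 0.08
R4 (z=54.0): ¬above=1−0.45=0.55, rising=0.53; AND[min(a, b)] → w = 0.53
Weighted average = (0.22·9.0 + 0.08·34.0 + 0.08·63.0 + 0.53·54.0) / (0.22 + 0.08 + 0.08 + 0.53)
  = 38.3600 / 0.9100 = 42.15

42.15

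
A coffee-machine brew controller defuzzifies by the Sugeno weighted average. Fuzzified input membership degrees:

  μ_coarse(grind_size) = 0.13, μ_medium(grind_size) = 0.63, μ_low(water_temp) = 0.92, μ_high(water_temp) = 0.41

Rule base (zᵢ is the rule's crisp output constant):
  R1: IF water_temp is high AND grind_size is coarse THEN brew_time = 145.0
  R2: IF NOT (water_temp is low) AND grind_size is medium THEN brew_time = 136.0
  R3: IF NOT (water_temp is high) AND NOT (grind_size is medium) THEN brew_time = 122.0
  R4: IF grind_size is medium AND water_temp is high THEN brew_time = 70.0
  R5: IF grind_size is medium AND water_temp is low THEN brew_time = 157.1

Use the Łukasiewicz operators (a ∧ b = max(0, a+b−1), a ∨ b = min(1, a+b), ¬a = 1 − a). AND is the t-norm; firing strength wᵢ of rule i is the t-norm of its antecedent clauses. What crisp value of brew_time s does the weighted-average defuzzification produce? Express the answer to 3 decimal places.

151.195

R1 (z=145.0): high=0.41, coarse=0.13; AND[max(0, a+b−1)] → w = 0.00
R2 (z=136.0): ¬low=1−0.92=0.08, medium=0.63; AND[max(0, a+b−1)] → w = 0.00
R3 (z=122.0): ¬high=1−0.41=0.59, ¬medium=1−0.63=0.37; AND[max(0, a+b−1)] → w = 0.00
R4 (z=70.0): medium=0.63, high=0.41; AND[max(0, a+b−1)] → w = 0.04
R5 (z=157.1): medium=0.63, low=0.92; AND[max(0, a+b−1)] → w = 0.55
Weighted average = (0.00·145.0 + 0.00·136.0 + 0.00·122.0 + 0.04·70.0 + 0.55·157.1) / (0.00 + 0.00 + 0.00 + 0.04 + 0.55)
  = 89.2050 / 0.5900 = 151.195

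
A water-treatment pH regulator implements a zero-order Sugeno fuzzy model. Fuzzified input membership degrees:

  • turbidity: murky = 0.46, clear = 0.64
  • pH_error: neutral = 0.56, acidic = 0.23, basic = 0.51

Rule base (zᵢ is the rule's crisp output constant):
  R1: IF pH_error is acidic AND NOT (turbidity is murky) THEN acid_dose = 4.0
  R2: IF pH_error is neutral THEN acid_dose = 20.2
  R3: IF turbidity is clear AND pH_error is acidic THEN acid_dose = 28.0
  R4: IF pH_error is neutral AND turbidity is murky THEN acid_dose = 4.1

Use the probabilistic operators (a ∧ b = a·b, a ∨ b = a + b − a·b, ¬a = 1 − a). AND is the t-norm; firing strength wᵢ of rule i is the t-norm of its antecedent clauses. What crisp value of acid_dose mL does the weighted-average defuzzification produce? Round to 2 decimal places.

15.60

R1 (z=4.0): acidic=0.23, ¬murky=1−0.46=0.54; AND[a·b] → w = 0.1242
R2 (z=20.2): neutral=0.56 → w = 0.5600
R3 (z=28.0): clear=0.64, acidic=0.23; AND[a·b] → w = 0.1472
R4 (z=4.1): neutral=0.56, murky=0.46; AND[a·b] → w = 0.2576
Weighted average = (0.1242·4.0 + 0.5600·20.2 + 0.1472·28.0 + 0.2576·4.1) / (0.1242 + 0.5600 + 0.1472 + 0.2576)
  = 16.9866 / 1.0890 = 15.60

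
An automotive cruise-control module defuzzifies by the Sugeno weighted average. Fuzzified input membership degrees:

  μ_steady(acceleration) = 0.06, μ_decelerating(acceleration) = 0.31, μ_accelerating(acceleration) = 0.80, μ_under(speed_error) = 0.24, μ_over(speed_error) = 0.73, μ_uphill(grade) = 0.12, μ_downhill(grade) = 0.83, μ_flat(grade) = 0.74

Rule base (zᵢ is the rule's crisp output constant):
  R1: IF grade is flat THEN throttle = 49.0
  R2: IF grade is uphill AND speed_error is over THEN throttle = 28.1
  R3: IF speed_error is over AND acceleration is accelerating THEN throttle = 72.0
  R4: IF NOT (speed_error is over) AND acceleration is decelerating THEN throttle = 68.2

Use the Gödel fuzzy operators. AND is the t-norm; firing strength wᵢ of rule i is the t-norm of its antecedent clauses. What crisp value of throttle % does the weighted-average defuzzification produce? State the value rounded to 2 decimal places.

59.47

R1 (z=49.0): flat=0.74 → w = 0.74
R2 (z=28.1): uphill=0.12, over=0.73; AND[min(a, b)] → w = 0.12
R3 (z=72.0): over=0.73, accelerating=0.80; AND[min(a, b)] → w = 0.73
R4 (z=68.2): ¬over=1−0.73=0.27, decelerating=0.31; AND[min(a, b)] → w = 0.27
Weighted average = (0.74·49.0 + 0.12·28.1 + 0.73·72.0 + 0.27·68.2) / (0.74 + 0.12 + 0.73 + 0.27)
  = 110.6060 / 1.8600 = 59.47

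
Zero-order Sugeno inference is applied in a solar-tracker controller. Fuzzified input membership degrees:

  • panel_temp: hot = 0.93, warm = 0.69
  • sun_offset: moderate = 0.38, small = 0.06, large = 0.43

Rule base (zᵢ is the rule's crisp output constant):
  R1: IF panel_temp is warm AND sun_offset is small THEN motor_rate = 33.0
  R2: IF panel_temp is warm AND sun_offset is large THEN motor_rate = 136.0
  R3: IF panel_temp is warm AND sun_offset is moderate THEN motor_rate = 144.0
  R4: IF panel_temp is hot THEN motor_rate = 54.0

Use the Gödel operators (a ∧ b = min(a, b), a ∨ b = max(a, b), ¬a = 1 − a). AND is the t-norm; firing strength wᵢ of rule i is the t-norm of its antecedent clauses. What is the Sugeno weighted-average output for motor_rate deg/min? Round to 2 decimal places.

91.89

R1 (z=33.0): warm=0.69, small=0.06; AND[min(a, b)] → w = 0.06
R2 (z=136.0): warm=0.69, large=0.43; AND[min(a, b)] → w = 0.43
R3 (z=144.0): warm=0.69, moderate=0.38; AND[min(a, b)] → w = 0.38
R4 (z=54.0): hot=0.93 → w = 0.93
Weighted average = (0.06·33.0 + 0.43·136.0 + 0.38·144.0 + 0.93·54.0) / (0.06 + 0.43 + 0.38 + 0.93)
  = 165.4000 / 1.8000 = 91.89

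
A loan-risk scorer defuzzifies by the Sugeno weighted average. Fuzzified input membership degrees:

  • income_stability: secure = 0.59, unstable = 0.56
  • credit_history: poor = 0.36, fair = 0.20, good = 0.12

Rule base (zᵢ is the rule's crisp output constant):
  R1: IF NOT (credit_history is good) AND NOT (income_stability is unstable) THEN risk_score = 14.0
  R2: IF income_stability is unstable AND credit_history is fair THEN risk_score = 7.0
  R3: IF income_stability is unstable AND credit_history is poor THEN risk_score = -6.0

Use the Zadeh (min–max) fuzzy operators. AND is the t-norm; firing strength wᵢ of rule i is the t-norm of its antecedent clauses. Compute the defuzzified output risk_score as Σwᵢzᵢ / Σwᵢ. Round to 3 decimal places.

R1 (z=14.0): ¬good=1−0.12=0.88, ¬unstable=1−0.56=0.44; AND[min(a, b)] → w = 0.44
R2 (z=7.0): unstable=0.56, fair=0.20; AND[min(a, b)] → w = 0.20
R3 (z=-6.0): unstable=0.56, poor=0.36; AND[min(a, b)] → w = 0.36
Weighted average = (0.44·14.0 + 0.20·7.0 + 0.36·-6.0) / (0.44 + 0.20 + 0.36)
  = 5.4000 / 1.0000 = 5.400

5.400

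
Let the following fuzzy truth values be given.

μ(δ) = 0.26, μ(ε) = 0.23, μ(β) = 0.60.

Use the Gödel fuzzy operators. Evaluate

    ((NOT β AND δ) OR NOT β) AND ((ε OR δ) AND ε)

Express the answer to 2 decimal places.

0.23

NOT β = 1 − 0.60 = 0.40
NOT β AND δ = min(a, b) on (0.40, 0.26) = 0.26
NOT β = 1 − 0.60 = 0.40
(NOT β AND δ) OR NOT β = max(a, b) on (0.26, 0.40) = 0.40
ε OR δ = max(a, b) on (0.23, 0.26) = 0.26
(ε OR δ) AND ε = min(a, b) on (0.26, 0.23) = 0.23
((NOT β AND δ) OR NOT β) AND ((ε OR δ) AND ε) = min(a, b) on (0.40, 0.23) = 0.23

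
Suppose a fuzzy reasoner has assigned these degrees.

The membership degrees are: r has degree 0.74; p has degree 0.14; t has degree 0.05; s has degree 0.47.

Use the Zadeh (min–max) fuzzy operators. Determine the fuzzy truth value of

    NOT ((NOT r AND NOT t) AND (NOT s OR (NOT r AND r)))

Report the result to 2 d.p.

0.74

NOT r = 1 − 0.74 = 0.26
NOT t = 1 − 0.05 = 0.95
NOT r AND NOT t = min(a, b) on (0.26, 0.95) = 0.26
NOT s = 1 − 0.47 = 0.53
NOT r = 1 − 0.74 = 0.26
NOT r AND r = min(a, b) on (0.26, 0.74) = 0.26
NOT s OR (NOT r AND r) = max(a, b) on (0.53, 0.26) = 0.53
(NOT r AND NOT t) AND (NOT s OR (NOT r AND r)) = min(a, b) on (0.26, 0.53) = 0.26
NOT ((NOT r AND NOT t) AND (NOT s OR (NOT r AND r))) = 1 − 0.26 = 0.74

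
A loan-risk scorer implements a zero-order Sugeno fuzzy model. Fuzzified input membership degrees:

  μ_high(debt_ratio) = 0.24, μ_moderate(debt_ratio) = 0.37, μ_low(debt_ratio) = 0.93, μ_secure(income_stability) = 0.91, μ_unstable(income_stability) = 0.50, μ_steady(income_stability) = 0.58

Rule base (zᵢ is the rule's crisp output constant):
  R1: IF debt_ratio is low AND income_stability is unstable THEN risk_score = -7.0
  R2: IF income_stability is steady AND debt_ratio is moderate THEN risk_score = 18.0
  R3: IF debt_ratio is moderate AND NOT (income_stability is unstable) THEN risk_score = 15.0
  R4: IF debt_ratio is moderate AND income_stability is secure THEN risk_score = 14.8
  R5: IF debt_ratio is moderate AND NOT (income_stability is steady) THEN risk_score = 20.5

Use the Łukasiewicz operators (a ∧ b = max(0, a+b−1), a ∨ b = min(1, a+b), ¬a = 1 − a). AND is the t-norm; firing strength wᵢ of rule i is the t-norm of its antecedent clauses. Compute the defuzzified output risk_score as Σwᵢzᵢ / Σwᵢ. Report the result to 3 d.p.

1.597

R1 (z=-7.0): low=0.93, unstable=0.50; AND[max(0, a+b−1)] → w = 0.43
R2 (z=18.0): steady=0.58, moderate=0.37; AND[max(0, a+b−1)] → w = 0.00
R3 (z=15.0): moderate=0.37, ¬unstable=1−0.50=0.50; AND[max(0, a+b−1)] → w = 0.00
R4 (z=14.8): moderate=0.37, secure=0.91; AND[max(0, a+b−1)] → w = 0.28
R5 (z=20.5): moderate=0.37, ¬steady=1−0.58=0.42; AND[max(0, a+b−1)] → w = 0.00
Weighted average = (0.43·-7.0 + 0.00·18.0 + 0.00·15.0 + 0.28·14.8 + 0.00·20.5) / (0.43 + 0.00 + 0.00 + 0.28 + 0.00)
  = 1.1340 / 0.7100 = 1.597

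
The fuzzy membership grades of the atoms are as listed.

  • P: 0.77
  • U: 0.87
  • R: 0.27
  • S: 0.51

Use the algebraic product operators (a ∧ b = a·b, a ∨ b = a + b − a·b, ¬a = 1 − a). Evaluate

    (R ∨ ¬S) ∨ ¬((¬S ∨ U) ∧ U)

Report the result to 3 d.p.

0.698

¬S = 1 − 0.5100 = 0.4900
R ∨ ¬S = a + b − a·b on (0.2700, 0.4900) = 0.6277
¬S = 1 − 0.5100 = 0.4900
¬S ∨ U = a + b − a·b on (0.4900, 0.8700) = 0.9337
(¬S ∨ U) ∧ U = a·b on (0.9337, 0.8700) = 0.8123
¬((¬S ∨ U) ∧ U) = 1 − 0.8123 = 0.1877
(R ∨ ¬S) ∨ ¬((¬S ∨ U) ∧ U) = a + b − a·b on (0.6277, 0.1877) = 0.6976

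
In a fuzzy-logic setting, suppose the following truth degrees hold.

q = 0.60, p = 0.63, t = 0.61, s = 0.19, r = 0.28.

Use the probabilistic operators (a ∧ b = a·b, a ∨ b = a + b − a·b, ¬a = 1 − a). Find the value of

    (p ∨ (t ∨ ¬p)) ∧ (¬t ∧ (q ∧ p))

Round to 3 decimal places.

0.134

¬p = 1 − 0.6300 = 0.3700
t ∨ ¬p = a + b − a·b on (0.6100, 0.3700) = 0.7543
p ∨ (t ∨ ¬p) = a + b − a·b on (0.6300, 0.7543) = 0.9091
¬t = 1 − 0.6100 = 0.3900
q ∧ p = a·b on (0.6000, 0.6300) = 0.3780
¬t ∧ (q ∧ p) = a·b on (0.3900, 0.3780) = 0.1474
(p ∨ (t ∨ ¬p)) ∧ (¬t ∧ (q ∧ p)) = a·b on (0.9091, 0.1474) = 0.1340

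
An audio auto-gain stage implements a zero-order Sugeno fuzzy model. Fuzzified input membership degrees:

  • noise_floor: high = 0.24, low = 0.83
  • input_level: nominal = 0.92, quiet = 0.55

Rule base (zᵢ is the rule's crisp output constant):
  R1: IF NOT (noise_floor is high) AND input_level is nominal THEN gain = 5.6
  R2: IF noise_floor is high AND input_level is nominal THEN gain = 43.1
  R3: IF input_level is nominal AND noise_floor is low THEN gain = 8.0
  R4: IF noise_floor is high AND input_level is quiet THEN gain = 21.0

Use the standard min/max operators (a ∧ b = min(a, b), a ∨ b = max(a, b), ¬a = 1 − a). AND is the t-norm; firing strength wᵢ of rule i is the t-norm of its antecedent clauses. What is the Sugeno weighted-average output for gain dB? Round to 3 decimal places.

R1 (z=5.6): ¬high=1−0.24=0.76, nominal=0.92; AND[min(a, b)] → w = 0.76
R2 (z=43.1): high=0.24, nominal=0.92; AND[min(a, b)] → w = 0.24
R3 (z=8.0): nominal=0.92, low=0.83; AND[min(a, b)] → w = 0.83
R4 (z=21.0): high=0.24, quiet=0.55; AND[min(a, b)] → w = 0.24
Weighted average = (0.76·5.6 + 0.24·43.1 + 0.83·8.0 + 0.24·21.0) / (0.76 + 0.24 + 0.83 + 0.24)
  = 26.2800 / 2.0700 = 12.696

12.696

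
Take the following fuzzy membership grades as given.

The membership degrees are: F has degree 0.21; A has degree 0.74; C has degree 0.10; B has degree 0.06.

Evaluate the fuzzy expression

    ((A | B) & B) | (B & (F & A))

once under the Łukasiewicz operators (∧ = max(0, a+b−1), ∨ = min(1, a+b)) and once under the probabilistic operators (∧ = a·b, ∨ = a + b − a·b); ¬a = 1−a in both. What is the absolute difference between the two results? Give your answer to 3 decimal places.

0.054

Under Łukasiewicz:
  A | B = min(1, a+b) on (0.74, 0.06) = 0.80
  (A | B) & B = max(0, a+b−1) on (0.80, 0.06) = 0.00
  F & A = max(0, a+b−1) on (0.21, 0.74) = 0.00
  B & (F & A) = max(0, a+b−1) on (0.06, 0.00) = 0.00
  ((A | B) & B) | (B & (F & A)) = min(1, a+b) on (0.00, 0.00) = 0.00
  → value = 0.0000
Under probabilistic:
  A | B = a + b − a·b on (0.7400, 0.0600) = 0.7556
  (A | B) & B = a·b on (0.7556, 0.0600) = 0.0453
  F & A = a·b on (0.2100, 0.7400) = 0.1554
  B & (F & A) = a·b on (0.0600, 0.1554) = 0.0093
  ((A | B) & B) | (B & (F & A)) = a + b − a·b on (0.0453, 0.0093) = 0.0542
  → value = 0.0542
|0.0000 − 0.0542| = 0.054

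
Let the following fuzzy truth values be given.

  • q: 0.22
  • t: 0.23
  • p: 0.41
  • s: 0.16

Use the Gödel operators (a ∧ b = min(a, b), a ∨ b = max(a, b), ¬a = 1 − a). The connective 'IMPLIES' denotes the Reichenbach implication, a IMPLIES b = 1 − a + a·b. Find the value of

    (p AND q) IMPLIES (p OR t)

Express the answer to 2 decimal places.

0.87

p AND q = min(a, b) on (0.41, 0.22) = 0.22
p OR t = max(a, b) on (0.41, 0.23) = 0.41
(p AND q) IMPLIES (p OR t)  [Reichenbach: 1 − a + a·b] with a=0.22, b=0.41 → 0.87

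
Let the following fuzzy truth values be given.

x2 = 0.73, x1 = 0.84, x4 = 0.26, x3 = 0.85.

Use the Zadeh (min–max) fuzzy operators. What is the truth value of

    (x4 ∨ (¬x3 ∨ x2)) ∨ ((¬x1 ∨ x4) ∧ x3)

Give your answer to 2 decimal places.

0.73

¬x3 = 1 − 0.85 = 0.15
¬x3 ∨ x2 = max(a, b) on (0.15, 0.73) = 0.73
x4 ∨ (¬x3 ∨ x2) = max(a, b) on (0.26, 0.73) = 0.73
¬x1 = 1 − 0.84 = 0.16
¬x1 ∨ x4 = max(a, b) on (0.16, 0.26) = 0.26
(¬x1 ∨ x4) ∧ x3 = min(a, b) on (0.26, 0.85) = 0.26
(x4 ∨ (¬x3 ∨ x2)) ∨ ((¬x1 ∨ x4) ∧ x3) = max(a, b) on (0.73, 0.26) = 0.73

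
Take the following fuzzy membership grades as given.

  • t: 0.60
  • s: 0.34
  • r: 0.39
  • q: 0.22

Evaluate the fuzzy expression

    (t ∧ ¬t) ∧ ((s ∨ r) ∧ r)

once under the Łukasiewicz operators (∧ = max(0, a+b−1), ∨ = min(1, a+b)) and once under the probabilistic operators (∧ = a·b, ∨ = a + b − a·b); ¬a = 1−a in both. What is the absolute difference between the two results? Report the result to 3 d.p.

Under Łukasiewicz:
  ¬t = 1 − 0.60 = 0.40
  t ∧ ¬t = max(0, a+b−1) on (0.60, 0.40) = 0.00
  s ∨ r = min(1, a+b) on (0.34, 0.39) = 0.73
  (s ∨ r) ∧ r = max(0, a+b−1) on (0.73, 0.39) = 0.12
  (t ∧ ¬t) ∧ ((s ∨ r) ∧ r) = max(0, a+b−1) on (0.00, 0.12) = 0.00
  → value = 0.0000
Under probabilistic:
  ¬t = 1 − 0.6000 = 0.4000
  t ∧ ¬t = a·b on (0.6000, 0.4000) = 0.2400
  s ∨ r = a + b − a·b on (0.3400, 0.3900) = 0.5974
  (s ∨ r) ∧ r = a·b on (0.5974, 0.3900) = 0.2330
  (t ∧ ¬t) ∧ ((s ∨ r) ∧ r) = a·b on (0.2400, 0.2330) = 0.0559
  → value = 0.0559
|0.0000 − 0.0559| = 0.056

0.056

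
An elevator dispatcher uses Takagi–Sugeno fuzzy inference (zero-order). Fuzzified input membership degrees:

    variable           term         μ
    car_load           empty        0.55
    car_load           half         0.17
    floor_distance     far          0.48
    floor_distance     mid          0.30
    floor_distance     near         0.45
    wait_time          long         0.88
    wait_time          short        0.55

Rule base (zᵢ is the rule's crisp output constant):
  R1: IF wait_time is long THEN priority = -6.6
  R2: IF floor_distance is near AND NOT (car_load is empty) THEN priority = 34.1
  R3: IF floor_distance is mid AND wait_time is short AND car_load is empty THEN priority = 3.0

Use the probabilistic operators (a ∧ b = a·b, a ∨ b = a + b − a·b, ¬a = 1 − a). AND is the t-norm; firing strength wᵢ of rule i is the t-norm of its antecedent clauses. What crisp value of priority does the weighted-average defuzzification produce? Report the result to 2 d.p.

1.17

R1 (z=-6.6): long=0.88 → w = 0.8800
R2 (z=34.1): near=0.45, ¬empty=1−0.55=0.45; AND[a·b] → w = 0.2025
R3 (z=3.0): mid=0.30, short=0.55, empty=0.55; AND[a·b] → w = 0.0908
Weighted average = (0.8800·-6.6 + 0.2025·34.1 + 0.0908·3.0) / (0.8800 + 0.2025 + 0.0908)
  = 1.3695 / 1.1732 = 1.17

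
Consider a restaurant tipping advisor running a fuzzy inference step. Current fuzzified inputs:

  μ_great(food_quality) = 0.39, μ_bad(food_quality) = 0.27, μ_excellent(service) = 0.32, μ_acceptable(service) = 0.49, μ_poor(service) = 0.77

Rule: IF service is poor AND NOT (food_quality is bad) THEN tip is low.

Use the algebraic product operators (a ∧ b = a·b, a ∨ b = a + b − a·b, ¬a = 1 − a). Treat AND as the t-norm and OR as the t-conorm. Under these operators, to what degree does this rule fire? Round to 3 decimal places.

0.562

firing strength: poor=0.77, ¬bad=1−0.27=0.73; AND[a·b] → w = 0.5621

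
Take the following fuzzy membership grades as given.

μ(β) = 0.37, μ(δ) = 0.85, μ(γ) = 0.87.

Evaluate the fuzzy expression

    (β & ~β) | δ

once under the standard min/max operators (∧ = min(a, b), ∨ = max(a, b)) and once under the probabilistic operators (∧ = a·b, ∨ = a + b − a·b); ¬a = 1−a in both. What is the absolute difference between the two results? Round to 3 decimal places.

Under standard min/max:
  ~β = 1 − 0.37 = 0.63
  β & ~β = min(a, b) on (0.37, 0.63) = 0.37
  (β & ~β) | δ = max(a, b) on (0.37, 0.85) = 0.85
  → value = 0.8500
Under probabilistic:
  ~β = 1 − 0.3700 = 0.6300
  β & ~β = a·b on (0.3700, 0.6300) = 0.2331
  (β & ~β) | δ = a + b − a·b on (0.2331, 0.8500) = 0.8850
  → value = 0.8850
|0.8500 − 0.8850| = 0.035

0.035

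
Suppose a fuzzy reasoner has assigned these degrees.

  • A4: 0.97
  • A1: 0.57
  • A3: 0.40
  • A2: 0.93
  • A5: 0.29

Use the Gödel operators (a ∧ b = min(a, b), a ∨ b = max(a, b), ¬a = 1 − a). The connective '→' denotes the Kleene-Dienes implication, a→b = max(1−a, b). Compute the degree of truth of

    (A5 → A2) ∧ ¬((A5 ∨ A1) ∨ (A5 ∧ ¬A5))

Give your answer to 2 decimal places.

A5 → A2  [Kleene-Dienes: max(1−a, b)] with a=0.29, b=0.93 → 0.93
A5 ∨ A1 = max(a, b) on (0.29, 0.57) = 0.57
¬A5 = 1 − 0.29 = 0.71
A5 ∧ ¬A5 = min(a, b) on (0.29, 0.71) = 0.29
(A5 ∨ A1) ∨ (A5 ∧ ¬A5) = max(a, b) on (0.57, 0.29) = 0.57
¬((A5 ∨ A1) ∨ (A5 ∧ ¬A5)) = 1 − 0.57 = 0.43
(A5 → A2) ∧ ¬((A5 ∨ A1) ∨ (A5 ∧ ¬A5)) = min(a, b) on (0.93, 0.43) = 0.43

0.43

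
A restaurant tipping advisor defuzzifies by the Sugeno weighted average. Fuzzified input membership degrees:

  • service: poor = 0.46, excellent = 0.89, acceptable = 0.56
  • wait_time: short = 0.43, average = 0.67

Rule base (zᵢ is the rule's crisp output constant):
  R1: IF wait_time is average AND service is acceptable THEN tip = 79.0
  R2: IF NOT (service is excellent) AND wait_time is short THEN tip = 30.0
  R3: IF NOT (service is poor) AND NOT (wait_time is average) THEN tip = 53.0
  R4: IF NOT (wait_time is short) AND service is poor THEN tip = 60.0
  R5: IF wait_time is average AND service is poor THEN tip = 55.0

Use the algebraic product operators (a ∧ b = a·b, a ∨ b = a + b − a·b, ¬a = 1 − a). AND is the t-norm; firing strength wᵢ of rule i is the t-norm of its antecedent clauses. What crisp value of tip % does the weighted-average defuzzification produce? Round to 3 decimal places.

62.495

R1 (z=79.0): average=0.67, acceptable=0.56; AND[a·b] → w = 0.3752
R2 (z=30.0): ¬excellent=1−0.89=0.11, short=0.43; AND[a·b] → w = 0.0473
R3 (z=53.0): ¬poor=1−0.46=0.54, ¬average=1−0.67=0.33; AND[a·b] → w = 0.1782
R4 (z=60.0): ¬short=1−0.43=0.57, poor=0.46; AND[a·b] → w = 0.2622
R5 (z=55.0): average=0.67, poor=0.46; AND[a·b] → w = 0.3082
Weighted average = (0.3752·79.0 + 0.0473·30.0 + 0.1782·53.0 + 0.2622·60.0 + 0.3082·55.0) / (0.3752 + 0.0473 + 0.1782 + 0.2622 + 0.3082)
  = 73.1874 / 1.1711 = 62.495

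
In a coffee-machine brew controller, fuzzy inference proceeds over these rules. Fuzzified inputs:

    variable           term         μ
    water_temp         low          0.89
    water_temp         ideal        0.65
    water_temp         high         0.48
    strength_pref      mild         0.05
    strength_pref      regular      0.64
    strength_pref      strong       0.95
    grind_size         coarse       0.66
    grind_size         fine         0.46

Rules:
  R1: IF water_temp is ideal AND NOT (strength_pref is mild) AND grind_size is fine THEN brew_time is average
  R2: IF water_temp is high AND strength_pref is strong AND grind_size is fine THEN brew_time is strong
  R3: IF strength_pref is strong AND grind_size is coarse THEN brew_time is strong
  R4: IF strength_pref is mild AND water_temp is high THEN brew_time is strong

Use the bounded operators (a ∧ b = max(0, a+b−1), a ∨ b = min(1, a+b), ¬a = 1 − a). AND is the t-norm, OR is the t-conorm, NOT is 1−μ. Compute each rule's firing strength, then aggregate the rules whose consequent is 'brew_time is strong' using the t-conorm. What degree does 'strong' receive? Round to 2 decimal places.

0.61

R1: ideal=0.65, ¬mild=1−0.05=0.95, fine=0.46; AND[max(0, a+b−1)] → w = 0.06
R2: high=0.48, strong=0.95, fine=0.46; AND[max(0, a+b−1)] → w = 0.00
R3: strong=0.95, coarse=0.66; AND[max(0, a+b−1)] → w = 0.61
R4: mild=0.05, high=0.48; AND[max(0, a+b−1)] → w = 0.00
Rules with consequent 'strong': {R2, R3, R4} → strengths 0.00, 0.61, 0.00
Aggregate via t-conorm [min(1, a+b)]: 0.61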